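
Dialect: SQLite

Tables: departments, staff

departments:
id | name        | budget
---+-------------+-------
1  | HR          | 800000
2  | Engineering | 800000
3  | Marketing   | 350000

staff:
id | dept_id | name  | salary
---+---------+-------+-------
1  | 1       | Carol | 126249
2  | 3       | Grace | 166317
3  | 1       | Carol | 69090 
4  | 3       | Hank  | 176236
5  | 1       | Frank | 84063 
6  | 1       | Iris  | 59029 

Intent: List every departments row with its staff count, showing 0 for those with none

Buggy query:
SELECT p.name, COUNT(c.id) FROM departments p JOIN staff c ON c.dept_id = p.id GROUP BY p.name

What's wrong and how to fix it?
Bug: INNER JOIN drops departments rows that have no matching staff rows

Fix: Switch to LEFT JOIN to retain unmatched parent rows

Corrected query:
SELECT p.name, COUNT(c.id) FROM departments p LEFT JOIN staff c ON c.dept_id = p.id GROUP BY p.name

Result:
name        | COUNT(c.id)
------------+------------
Engineering | 0          
HR          | 4          
Marketing   | 2          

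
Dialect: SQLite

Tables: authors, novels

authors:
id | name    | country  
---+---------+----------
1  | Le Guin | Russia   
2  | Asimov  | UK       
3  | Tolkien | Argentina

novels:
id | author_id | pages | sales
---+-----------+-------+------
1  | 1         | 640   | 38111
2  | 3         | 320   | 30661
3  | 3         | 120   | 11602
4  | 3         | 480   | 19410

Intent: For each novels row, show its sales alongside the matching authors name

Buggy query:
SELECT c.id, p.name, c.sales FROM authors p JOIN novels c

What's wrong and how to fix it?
Bug: JOIN with no ON clause produces a cartesian product; every novels row pairs with every authors row

Fix: Specify the join condition linking the foreign key to the parent id

Corrected query:
SELECT c.id, p.name, c.sales FROM authors p JOIN novels c ON c.author_id = p.id

Result:
id | name    | sales
---+---------+------
1  | Le Guin | 38111
2  | Tolkien | 30661
3  | Tolkien | 11602
4  | Tolkien | 19410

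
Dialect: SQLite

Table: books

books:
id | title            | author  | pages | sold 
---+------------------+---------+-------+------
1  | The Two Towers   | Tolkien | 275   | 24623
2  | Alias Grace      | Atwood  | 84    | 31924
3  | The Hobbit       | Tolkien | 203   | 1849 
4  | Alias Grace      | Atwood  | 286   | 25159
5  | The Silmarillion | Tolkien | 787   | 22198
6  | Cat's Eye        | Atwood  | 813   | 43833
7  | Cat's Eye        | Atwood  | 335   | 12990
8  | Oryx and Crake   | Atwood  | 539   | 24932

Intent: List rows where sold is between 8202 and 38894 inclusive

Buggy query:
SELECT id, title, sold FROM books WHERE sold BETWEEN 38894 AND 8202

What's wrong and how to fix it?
Bug: The bounds are reversed; BETWEEN a AND b requires a <= b to match anything

Fix: Swap the bounds so the smaller value comes first

Corrected query:
SELECT id, title, sold FROM books WHERE sold BETWEEN 8202 AND 38894

Result:
id | title            | sold 
---+------------------+------
1  | The Two Towers   | 24623
2  | Alias Grace      | 31924
4  | Alias Grace      | 25159
5  | The Silmarillion | 22198
7  | Cat's Eye        | 12990
8  | Oryx and Crake   | 24932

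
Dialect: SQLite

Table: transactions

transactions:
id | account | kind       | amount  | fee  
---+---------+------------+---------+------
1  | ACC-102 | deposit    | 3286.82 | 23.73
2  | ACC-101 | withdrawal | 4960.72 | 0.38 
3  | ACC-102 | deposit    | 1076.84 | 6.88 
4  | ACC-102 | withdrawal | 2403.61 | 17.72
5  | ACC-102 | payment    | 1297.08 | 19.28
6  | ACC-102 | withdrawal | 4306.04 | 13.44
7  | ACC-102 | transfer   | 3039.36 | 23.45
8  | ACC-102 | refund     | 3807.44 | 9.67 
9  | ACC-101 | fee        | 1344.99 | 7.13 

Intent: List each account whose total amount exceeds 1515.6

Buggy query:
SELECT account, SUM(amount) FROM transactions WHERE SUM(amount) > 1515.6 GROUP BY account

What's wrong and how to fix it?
Bug: WHERE runs before GROUP BY, so aggregates aren't available there

Fix: Use HAVING (which filters groups after aggregation) instead of WHERE

Corrected query:
SELECT account, SUM(amount) FROM transactions GROUP BY account HAVING SUM(amount) > 1515.6

Result:
account | SUM(amount)
--------+------------
ACC-101 | 6305.71    
ACC-102 | 19217.19   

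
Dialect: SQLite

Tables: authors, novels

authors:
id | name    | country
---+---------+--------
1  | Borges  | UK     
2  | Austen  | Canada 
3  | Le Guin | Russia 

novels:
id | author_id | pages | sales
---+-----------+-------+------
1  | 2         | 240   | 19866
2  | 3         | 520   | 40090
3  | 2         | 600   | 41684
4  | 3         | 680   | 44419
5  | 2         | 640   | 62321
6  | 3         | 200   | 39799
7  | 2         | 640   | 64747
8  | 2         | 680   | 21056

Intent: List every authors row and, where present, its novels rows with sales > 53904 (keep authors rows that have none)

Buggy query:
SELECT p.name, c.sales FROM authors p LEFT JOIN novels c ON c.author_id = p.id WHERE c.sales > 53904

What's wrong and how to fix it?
Bug: A WHERE condition on the right-hand table after LEFT JOIN drops unmatched parents

Fix: Move the right-table condition into the ON clause so unmatched parents are kept

Corrected query:
SELECT p.name, c.sales FROM authors p LEFT JOIN novels c ON c.author_id = p.id AND c.sales > 53904

Result:
name    | sales
--------+------
Borges  | NULL 
Austen  | 62321
Austen  | 64747
Le Guin | NULL 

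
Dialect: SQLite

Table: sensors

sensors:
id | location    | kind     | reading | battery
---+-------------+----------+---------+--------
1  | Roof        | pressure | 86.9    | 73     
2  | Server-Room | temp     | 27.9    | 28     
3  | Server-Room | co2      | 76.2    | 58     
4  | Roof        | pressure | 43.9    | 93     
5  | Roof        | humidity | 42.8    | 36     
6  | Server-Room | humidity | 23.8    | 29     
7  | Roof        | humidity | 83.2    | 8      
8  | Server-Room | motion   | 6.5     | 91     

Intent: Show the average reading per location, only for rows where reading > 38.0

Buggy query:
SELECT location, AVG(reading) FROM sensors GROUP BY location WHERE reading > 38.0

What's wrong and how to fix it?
Bug: Row-level WHERE must come before GROUP BY in the clause order

Fix: Move the WHERE clause before GROUP BY

Corrected query:
SELECT location, AVG(reading) FROM sensors WHERE reading > 38.0 GROUP BY location

Result:
location    | AVG(reading)
------------+-------------
Roof        | 64.2        
Server-Room | 76.2        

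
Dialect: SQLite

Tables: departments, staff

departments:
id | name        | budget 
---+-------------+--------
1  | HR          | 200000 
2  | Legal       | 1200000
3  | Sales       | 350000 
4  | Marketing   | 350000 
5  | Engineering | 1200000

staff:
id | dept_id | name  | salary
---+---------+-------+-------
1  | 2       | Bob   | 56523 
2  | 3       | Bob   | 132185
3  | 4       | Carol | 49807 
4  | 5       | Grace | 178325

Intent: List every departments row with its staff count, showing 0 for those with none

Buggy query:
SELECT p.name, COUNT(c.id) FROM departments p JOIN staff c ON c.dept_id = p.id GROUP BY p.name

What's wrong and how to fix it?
Bug: An inner join excludes parents with zero children

Fix: Use LEFT JOIN so parents without children still appear (COUNT(c.id) gives 0)

Corrected query:
SELECT p.name, COUNT(c.id) FROM departments p LEFT JOIN staff c ON c.dept_id = p.id GROUP BY p.name

Result:
name        | COUNT(c.id)
------------+------------
Engineering | 1          
HR          | 0          
Legal       | 1          
Marketing   | 1          
Sales       | 1          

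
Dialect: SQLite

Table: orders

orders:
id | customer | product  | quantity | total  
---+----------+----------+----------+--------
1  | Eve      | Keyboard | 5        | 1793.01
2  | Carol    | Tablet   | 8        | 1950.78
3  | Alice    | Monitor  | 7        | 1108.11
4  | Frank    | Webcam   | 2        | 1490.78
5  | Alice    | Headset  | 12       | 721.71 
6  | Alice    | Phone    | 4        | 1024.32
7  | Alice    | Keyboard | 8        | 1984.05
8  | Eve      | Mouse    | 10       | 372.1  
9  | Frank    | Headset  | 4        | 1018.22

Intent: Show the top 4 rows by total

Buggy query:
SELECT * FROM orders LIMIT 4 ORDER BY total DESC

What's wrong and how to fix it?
Bug: LIMIT must come after ORDER BY

Fix: Swap the clauses: ORDER BY first, then LIMIT

Corrected query:
SELECT * FROM orders ORDER BY total DESC LIMIT 4

Result:
id | customer | product  | quantity | total  
---+----------+----------+----------+--------
7  | Alice    | Keyboard | 8        | 1984.05
2  | Carol    | Tablet   | 8        | 1950.78
1  | Eve      | Keyboard | 5        | 1793.01
4  | Frank    | Webcam   | 2        | 1490.78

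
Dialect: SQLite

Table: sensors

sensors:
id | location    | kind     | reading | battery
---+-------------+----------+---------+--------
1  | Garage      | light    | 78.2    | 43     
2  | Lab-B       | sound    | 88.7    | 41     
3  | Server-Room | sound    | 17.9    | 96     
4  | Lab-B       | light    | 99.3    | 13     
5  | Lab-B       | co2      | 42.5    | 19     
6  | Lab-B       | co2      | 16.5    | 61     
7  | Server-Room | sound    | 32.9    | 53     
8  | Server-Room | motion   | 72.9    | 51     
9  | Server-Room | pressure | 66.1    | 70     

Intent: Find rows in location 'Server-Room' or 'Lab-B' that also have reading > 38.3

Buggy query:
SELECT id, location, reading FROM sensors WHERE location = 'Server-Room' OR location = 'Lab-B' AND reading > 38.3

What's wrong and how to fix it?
Bug: Without parentheses, AND is evaluated before OR, so the reading filter only applies to the 'Lab-B' branch

Fix: Add parentheses around the OR so the AND applies to both alternatives

Corrected query:
SELECT id, location, reading FROM sensors WHERE (location = 'Server-Room' OR location = 'Lab-B') AND reading > 38.3

Result:
id | location    | reading
---+-------------+--------
2  | Lab-B       | 88.7   
4  | Lab-B       | 99.3   
5  | Lab-B       | 42.5   
8  | Server-Room | 72.9   
9  | Server-Room | 66.1   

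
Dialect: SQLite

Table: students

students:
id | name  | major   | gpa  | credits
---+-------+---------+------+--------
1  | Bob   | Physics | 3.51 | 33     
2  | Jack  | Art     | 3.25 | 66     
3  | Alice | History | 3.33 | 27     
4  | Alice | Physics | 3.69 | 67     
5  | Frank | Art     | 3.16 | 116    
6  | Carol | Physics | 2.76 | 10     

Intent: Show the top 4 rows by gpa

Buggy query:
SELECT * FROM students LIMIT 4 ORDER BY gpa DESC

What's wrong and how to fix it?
Bug: LIMIT must come after ORDER BY

Fix: Swap the clauses: ORDER BY first, then LIMIT

Corrected query:
SELECT * FROM students ORDER BY gpa DESC LIMIT 4

Result:
id | name  | major   | gpa  | credits
---+-------+---------+------+--------
4  | Alice | Physics | 3.69 | 67     
1  | Bob   | Physics | 3.51 | 33     
3  | Alice | History | 3.33 | 27     
2  | Jack  | Art     | 3.25 | 66     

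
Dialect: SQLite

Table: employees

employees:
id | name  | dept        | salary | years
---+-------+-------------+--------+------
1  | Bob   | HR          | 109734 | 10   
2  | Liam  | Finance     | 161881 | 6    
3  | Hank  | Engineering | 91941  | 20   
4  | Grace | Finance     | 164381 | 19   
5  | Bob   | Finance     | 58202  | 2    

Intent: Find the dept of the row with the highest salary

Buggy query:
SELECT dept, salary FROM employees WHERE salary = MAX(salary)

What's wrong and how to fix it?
Bug: MAX(salary) is an aggregate and cannot be used directly in WHERE

Fix: Wrap MAX in a scalar subquery so WHERE compares against a single value

Corrected query:
SELECT dept, salary FROM employees WHERE salary = (SELECT MAX(salary) FROM employees)

Result:
dept    | salary
--------+-------
Finance | 164381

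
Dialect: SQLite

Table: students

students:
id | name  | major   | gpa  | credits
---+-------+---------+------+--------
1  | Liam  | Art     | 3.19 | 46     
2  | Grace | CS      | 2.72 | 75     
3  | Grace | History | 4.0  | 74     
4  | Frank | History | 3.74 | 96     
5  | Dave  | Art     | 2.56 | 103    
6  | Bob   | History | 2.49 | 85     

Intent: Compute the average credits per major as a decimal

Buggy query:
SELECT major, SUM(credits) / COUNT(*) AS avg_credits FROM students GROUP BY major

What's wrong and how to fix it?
Bug: SUM(credits) and COUNT(*) are both integers; the division truncates the fractional part

Fix: Cast one side to REAL so the division keeps the fractional part

Corrected query:
SELECT major, SUM(credits) * 1.0 / COUNT(*) AS avg_credits FROM students GROUP BY major

Result:
major   | avg_credits
--------+------------
Art     | 74.5       
CS      | 75         
History | 85         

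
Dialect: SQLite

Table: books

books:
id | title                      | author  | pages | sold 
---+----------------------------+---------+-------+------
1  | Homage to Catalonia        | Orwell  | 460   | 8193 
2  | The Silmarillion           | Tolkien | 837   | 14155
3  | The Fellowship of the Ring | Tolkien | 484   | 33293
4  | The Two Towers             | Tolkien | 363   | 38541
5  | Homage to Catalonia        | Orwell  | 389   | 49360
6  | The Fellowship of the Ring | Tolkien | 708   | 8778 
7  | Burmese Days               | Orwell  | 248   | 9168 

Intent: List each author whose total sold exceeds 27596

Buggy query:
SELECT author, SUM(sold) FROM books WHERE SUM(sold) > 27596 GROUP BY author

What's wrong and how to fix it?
Bug: Aggregate functions cannot appear in a WHERE clause

Fix: Use HAVING (which filters groups after aggregation) instead of WHERE

Corrected query:
SELECT author, SUM(sold) FROM books GROUP BY author HAVING SUM(sold) > 27596

Result:
author  | SUM(sold)
--------+----------
Orwell  | 66721    
Tolkien | 94767    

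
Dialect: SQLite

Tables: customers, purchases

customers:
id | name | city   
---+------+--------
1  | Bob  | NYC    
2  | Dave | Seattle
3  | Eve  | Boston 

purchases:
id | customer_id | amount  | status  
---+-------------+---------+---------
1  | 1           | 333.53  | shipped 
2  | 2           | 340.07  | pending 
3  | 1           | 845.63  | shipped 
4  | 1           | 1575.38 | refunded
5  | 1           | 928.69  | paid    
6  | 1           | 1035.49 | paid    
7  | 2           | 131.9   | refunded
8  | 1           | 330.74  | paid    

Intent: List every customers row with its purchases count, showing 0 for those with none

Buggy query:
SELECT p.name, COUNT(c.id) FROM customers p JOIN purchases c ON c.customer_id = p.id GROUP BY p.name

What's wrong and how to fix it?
Bug: An inner join excludes parents with zero children

Fix: Switch to LEFT JOIN to retain unmatched parent rows

Corrected query:
SELECT p.name, COUNT(c.id) FROM customers p LEFT JOIN purchases c ON c.customer_id = p.id GROUP BY p.name

Result:
name | COUNT(c.id)
-----+------------
Bob  | 6          
Dave | 2          
Eve  | 0          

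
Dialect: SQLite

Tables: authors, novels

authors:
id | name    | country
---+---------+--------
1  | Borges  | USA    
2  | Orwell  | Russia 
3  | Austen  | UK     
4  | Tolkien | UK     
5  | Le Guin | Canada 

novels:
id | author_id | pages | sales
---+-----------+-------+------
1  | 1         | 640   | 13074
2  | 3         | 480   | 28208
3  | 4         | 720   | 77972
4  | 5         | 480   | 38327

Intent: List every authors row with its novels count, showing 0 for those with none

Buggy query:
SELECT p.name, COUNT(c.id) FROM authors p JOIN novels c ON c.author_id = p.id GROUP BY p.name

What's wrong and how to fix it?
Bug: INNER JOIN drops authors rows that have no matching novels rows

Fix: Switch to LEFT JOIN to retain unmatched parent rows

Corrected query:
SELECT p.name, COUNT(c.id) FROM authors p LEFT JOIN novels c ON c.author_id = p.id GROUP BY p.name

Result:
name    | COUNT(c.id)
--------+------------
Austen  | 1          
Borges  | 1          
Le Guin | 1          
Orwell  | 0          
Tolkien | 1          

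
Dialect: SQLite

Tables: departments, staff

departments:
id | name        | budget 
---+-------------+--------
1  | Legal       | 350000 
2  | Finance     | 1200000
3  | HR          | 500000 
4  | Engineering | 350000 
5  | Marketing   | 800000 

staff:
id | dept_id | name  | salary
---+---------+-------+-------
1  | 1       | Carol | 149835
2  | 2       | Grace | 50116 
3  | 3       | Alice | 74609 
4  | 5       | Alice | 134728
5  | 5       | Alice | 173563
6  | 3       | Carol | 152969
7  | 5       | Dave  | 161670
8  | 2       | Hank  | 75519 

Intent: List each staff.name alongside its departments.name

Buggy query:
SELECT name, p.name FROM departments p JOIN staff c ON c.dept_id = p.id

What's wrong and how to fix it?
Bug: 'name' exists in both joined tables, so the database can't tell which one is meant

Fix: Qualify the column with its table alias (c.name)

Corrected query:
SELECT c.name, p.name FROM departments p JOIN staff c ON c.dept_id = p.id

Result:
name  | name     
------+----------
Carol | Legal    
Grace | Finance  
Alice | HR       
Alice | Marketing
Alice | Marketing
Carol | HR       
Dave  | Marketing
Hank  | Finance  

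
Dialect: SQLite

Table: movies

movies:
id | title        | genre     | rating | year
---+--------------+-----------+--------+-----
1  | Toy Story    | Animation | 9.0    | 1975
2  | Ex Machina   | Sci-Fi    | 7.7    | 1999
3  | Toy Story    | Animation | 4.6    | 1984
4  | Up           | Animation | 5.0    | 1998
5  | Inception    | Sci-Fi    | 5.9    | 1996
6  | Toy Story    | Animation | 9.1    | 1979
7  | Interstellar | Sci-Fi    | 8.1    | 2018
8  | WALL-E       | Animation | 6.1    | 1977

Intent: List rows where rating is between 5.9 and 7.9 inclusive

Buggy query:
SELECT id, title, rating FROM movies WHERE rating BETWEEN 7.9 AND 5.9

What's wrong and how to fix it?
Bug: The bounds are reversed; BETWEEN a AND b requires a <= b to match anything

Fix: Write BETWEEN 5.9 AND 7.9

Corrected query:
SELECT id, title, rating FROM movies WHERE rating BETWEEN 5.9 AND 7.9

Result:
id | title      | rating
---+------------+-------
2  | Ex Machina | 7.7   
5  | Inception  | 5.9   
8  | WALL-E     | 6.1   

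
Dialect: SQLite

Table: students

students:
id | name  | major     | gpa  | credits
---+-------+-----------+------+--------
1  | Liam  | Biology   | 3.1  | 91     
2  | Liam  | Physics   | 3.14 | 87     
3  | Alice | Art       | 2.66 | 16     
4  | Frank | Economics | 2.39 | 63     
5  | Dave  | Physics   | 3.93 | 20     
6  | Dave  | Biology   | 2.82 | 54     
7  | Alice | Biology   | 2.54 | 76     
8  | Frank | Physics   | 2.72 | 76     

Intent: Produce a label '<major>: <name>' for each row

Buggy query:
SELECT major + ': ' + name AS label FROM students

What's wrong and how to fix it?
Bug: '+' is numeric addition; on text columns SQLite converts them to 0 instead of concatenating

Fix: Use the || operator for string concatenation

Corrected query:
SELECT major || ': ' || name AS label FROM students

Result:
label           
----------------
Biology: Liam   
Physics: Liam   
Art: Alice      
Economics: Frank
Physics: Dave   
Biology: Dave   
Biology: Alice  
Physics: Frank  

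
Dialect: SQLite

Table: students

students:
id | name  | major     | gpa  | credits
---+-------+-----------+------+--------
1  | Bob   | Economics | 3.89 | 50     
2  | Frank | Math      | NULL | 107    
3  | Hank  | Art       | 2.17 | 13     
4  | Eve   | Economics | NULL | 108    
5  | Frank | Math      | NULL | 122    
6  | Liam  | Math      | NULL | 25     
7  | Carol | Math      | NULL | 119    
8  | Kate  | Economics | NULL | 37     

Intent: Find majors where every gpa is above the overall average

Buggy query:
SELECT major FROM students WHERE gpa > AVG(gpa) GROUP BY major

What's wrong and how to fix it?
Bug: WHERE evaluates per row before aggregation, so AVG() is unavailable

Fix: Compute the overall average in a scalar subquery and compare each group's MIN against it in HAVING

Corrected query:
SELECT major FROM students GROUP BY major HAVING MIN(gpa) > (SELECT AVG(gpa) FROM students)

Result:
major    
---------
Economics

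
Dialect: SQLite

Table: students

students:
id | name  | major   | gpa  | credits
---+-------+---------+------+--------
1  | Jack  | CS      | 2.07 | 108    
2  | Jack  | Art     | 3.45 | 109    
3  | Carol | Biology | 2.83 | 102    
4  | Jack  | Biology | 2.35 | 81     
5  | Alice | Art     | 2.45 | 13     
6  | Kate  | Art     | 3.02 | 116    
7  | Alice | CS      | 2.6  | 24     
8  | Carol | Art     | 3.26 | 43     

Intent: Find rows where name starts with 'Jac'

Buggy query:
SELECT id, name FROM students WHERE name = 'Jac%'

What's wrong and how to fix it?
Bug: Wildcards only work with LIKE; '=' treats '%' as a literal character

Fix: Use LIKE for wildcard pattern matching

Corrected query:
SELECT id, name FROM students WHERE name LIKE 'Jac%'

Result:
id | name
---+-----
1  | Jack
2  | Jack
4  | Jack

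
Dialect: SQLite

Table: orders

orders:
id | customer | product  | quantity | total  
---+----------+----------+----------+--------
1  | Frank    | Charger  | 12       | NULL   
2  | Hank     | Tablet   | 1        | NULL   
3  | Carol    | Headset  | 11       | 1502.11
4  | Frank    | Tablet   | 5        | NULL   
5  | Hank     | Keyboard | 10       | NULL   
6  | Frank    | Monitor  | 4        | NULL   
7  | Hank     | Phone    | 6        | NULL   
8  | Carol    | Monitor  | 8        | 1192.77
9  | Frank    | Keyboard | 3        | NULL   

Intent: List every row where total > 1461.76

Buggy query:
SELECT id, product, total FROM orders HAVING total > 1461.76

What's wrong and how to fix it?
Bug: This is a non-aggregate query (no GROUP BY, no aggregates), so in SQLite the HAVING clause is invalid here; a row-level condition belongs in WHERE

Fix: Replace HAVING with WHERE since the condition applies to individual rows

Corrected query:
SELECT id, product, total FROM orders WHERE total > 1461.76

Result:
id | product | total  
---+---------+--------
3  | Headset | 1502.11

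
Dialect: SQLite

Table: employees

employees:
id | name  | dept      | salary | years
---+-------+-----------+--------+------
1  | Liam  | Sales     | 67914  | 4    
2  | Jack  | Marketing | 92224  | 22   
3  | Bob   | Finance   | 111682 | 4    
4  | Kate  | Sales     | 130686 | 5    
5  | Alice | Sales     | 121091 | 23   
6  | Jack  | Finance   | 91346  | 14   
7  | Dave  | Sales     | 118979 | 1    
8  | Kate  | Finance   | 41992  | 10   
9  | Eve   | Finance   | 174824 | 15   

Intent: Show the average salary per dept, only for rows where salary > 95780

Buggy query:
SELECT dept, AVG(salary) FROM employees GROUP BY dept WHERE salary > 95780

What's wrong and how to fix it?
Bug: Row-level WHERE must come before GROUP BY in the clause order

Fix: Place WHERE between FROM and GROUP BY

Corrected query:
SELECT dept, AVG(salary) FROM employees WHERE salary > 95780 GROUP BY dept

Result:
dept    | AVG(salary)  
--------+--------------
Finance | 143253       
Sales   | 123585.333333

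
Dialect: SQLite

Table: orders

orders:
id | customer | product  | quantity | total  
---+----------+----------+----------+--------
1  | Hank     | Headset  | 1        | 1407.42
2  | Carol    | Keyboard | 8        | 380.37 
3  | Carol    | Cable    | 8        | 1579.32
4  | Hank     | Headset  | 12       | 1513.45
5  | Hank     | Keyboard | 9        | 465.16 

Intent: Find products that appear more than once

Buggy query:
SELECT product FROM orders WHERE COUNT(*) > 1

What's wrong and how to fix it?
Bug: WHERE can't reference COUNT(*); aggregates are computed after WHERE

Fix: GROUP BY product, then filter groups with HAVING COUNT(*) > 1

Corrected query:
SELECT product FROM orders GROUP BY product HAVING COUNT(*) > 1

Result:
product 
--------
Headset 
Keyboard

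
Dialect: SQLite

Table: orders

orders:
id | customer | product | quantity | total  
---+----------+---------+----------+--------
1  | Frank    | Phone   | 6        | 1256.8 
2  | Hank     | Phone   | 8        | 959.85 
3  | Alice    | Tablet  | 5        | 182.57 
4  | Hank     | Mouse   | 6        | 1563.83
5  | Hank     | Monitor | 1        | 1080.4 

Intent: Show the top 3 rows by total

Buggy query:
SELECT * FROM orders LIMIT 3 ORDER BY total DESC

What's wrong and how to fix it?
Bug: LIMIT must come after ORDER BY

Fix: Swap the clauses: ORDER BY first, then LIMIT

Corrected query:
SELECT * FROM orders ORDER BY total DESC LIMIT 3

Result:
id | customer | product | quantity | total  
---+----------+---------+----------+--------
4  | Hank     | Mouse   | 6        | 1563.83
1  | Frank    | Phone   | 6        | 1256.8 
5  | Hank     | Monitor | 1        | 1080.4 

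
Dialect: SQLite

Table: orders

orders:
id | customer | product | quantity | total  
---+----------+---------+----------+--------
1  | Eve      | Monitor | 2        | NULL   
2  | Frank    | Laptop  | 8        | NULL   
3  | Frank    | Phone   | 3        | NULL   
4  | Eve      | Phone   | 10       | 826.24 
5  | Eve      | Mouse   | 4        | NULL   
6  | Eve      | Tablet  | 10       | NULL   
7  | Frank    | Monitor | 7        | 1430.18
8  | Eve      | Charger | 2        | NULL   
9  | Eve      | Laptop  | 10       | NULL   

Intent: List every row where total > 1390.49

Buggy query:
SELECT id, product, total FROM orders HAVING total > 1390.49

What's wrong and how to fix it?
Bug: HAVING filters the output of aggregation, but this query has no GROUP BY and no aggregate functions, so SQLite rejects it (HAVING clause on a non-aggregate query); the condition here is per row

Fix: Use WHERE for row-level filtering

Corrected query:
SELECT id, product, total FROM orders WHERE total > 1390.49

Result:
id | product | total  
---+---------+--------
7  | Monitor | 1430.18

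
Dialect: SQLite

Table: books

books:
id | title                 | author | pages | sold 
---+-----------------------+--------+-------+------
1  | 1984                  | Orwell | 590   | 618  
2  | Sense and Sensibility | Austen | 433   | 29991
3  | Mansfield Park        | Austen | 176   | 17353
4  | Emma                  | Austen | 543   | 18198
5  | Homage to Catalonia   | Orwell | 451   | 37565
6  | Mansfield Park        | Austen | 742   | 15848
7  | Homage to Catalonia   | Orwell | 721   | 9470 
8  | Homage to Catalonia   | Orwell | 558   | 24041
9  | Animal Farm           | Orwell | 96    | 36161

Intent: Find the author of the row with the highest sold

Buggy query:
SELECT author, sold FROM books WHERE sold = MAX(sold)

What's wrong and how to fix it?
Bug: MAX(sold) is an aggregate and cannot be used directly in WHERE

Fix: Wrap MAX in a scalar subquery so WHERE compares against a single value

Corrected query:
SELECT author, sold FROM books WHERE sold = (SELECT MAX(sold) FROM books)

Result:
author | sold 
-------+------
Orwell | 37565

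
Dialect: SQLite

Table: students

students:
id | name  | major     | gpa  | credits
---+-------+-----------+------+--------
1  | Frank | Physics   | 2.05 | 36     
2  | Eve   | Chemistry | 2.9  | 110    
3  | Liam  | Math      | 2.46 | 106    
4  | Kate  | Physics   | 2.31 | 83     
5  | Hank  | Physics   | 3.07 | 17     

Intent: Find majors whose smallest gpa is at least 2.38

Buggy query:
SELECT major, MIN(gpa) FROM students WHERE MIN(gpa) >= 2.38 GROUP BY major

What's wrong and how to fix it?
Bug: Aggregates like MIN are computed per group after WHERE runs

Fix: Use HAVING for the per-group MIN condition

Corrected query:
SELECT major, MIN(gpa) FROM students GROUP BY major HAVING MIN(gpa) >= 2.38

Result:
major     | MIN(gpa)
----------+---------
Chemistry | 2.9     
Math      | 2.46    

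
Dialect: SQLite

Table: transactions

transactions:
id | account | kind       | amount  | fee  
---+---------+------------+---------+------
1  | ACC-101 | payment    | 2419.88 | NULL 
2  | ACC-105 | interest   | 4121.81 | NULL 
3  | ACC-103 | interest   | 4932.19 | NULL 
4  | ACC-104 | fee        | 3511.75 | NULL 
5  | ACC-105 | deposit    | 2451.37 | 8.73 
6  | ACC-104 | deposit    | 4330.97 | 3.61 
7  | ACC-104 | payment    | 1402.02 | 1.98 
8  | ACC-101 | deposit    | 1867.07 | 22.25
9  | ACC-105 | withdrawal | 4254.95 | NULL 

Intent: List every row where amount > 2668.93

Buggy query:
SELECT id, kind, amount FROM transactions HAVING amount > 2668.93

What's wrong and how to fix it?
Bug: This is a non-aggregate query (no GROUP BY, no aggregates), so in SQLite the HAVING clause is invalid here; a row-level condition belongs in WHERE

Fix: Replace HAVING with WHERE since the condition applies to individual rows

Corrected query:
SELECT id, kind, amount FROM transactions WHERE amount > 2668.93

Result:
id | kind       | amount 
---+------------+--------
2  | interest   | 4121.81
3  | interest   | 4932.19
4  | fee        | 3511.75
6  | deposit    | 4330.97
9  | withdrawal | 4254.95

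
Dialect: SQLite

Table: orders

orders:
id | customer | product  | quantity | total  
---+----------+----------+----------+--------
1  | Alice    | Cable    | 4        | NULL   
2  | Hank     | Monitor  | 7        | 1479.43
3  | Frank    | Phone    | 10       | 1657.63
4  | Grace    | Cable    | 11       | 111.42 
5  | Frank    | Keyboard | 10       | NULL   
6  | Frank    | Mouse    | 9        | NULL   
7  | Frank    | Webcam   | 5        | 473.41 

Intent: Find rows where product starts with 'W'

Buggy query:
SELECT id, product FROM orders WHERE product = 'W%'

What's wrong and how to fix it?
Bug: Wildcards only work with LIKE; '=' treats '%' as a literal character

Fix: Replace '=' with LIKE so 'W%' is treated as a pattern

Corrected query:
SELECT id, product FROM orders WHERE product LIKE 'W%'

Result:
id | product
---+--------
7  | Webcam 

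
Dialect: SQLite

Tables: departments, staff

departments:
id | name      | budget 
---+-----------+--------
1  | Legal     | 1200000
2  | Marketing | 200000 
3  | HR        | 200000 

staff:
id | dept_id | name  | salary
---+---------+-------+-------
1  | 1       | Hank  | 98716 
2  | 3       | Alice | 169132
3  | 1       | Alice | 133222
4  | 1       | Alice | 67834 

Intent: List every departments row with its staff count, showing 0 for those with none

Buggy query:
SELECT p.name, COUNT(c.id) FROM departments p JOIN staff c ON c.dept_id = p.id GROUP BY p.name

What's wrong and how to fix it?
Bug: An inner join excludes parents with zero children

Fix: Use LEFT JOIN so parents without children still appear (COUNT(c.id) gives 0)

Corrected query:
SELECT p.name, COUNT(c.id) FROM departments p LEFT JOIN staff c ON c.dept_id = p.id GROUP BY p.name

Result:
name      | COUNT(c.id)
----------+------------
HR        | 1          
Legal     | 3          
Marketing | 0          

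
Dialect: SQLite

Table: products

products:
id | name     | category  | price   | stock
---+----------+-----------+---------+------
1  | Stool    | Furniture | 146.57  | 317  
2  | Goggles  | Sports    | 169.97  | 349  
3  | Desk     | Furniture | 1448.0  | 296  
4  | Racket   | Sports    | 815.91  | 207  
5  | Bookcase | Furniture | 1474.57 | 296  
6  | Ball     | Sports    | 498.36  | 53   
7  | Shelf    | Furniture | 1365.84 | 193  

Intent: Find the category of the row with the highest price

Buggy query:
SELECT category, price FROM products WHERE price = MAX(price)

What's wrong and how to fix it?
Bug: WHERE is evaluated per row; an aggregate over the whole table isn't defined there

Fix: Wrap MAX in a scalar subquery so WHERE compares against a single value

Corrected query:
SELECT category, price FROM products WHERE price = (SELECT MAX(price) FROM products)

Result:
category  | price  
----------+--------
Furniture | 1474.57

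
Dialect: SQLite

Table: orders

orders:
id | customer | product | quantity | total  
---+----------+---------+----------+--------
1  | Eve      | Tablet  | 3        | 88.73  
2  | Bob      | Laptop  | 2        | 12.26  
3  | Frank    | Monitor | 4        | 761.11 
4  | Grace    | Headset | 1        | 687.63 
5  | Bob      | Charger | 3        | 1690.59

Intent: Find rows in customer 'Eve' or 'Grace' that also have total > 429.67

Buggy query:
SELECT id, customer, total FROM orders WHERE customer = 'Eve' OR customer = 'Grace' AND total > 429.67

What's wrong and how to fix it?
Bug: AND binds tighter than OR, so this parses as customer = 'Eve' OR (customer = 'Grace' AND total > 429.67)

Fix: Group the OR with parentheses (or use IN), then AND the threshold

Corrected query:
SELECT id, customer, total FROM orders WHERE (customer = 'Eve' OR customer = 'Grace') AND total > 429.67

Result:
id | customer | total 
---+----------+-------
4  | Grace    | 687.63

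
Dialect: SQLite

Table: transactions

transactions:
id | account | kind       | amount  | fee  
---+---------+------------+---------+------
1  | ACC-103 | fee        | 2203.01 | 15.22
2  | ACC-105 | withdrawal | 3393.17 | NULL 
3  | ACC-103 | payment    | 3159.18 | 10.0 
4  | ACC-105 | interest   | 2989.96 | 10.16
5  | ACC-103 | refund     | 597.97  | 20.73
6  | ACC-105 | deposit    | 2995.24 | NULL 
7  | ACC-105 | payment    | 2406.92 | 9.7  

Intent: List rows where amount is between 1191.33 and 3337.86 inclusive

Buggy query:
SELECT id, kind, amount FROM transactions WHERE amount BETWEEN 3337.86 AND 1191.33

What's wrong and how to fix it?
Bug: The bounds are reversed; BETWEEN a AND b requires a <= b to match anything

Fix: Write BETWEEN 1191.33 AND 3337.86

Corrected query:
SELECT id, kind, amount FROM transactions WHERE amount BETWEEN 1191.33 AND 3337.86

Result:
id | kind     | amount 
---+----------+--------
1  | fee      | 2203.01
3  | payment  | 3159.18
4  | interest | 2989.96
6  | deposit  | 2995.24
7  | payment  | 2406.92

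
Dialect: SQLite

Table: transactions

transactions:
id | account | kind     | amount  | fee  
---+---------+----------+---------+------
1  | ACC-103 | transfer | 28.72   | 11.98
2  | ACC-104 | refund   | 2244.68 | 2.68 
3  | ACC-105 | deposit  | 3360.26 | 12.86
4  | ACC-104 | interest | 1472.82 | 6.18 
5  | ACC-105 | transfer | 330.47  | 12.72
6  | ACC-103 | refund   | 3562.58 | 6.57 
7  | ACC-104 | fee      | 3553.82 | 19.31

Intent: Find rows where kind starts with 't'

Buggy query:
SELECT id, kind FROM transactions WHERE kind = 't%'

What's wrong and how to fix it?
Bug: Wildcards only work with LIKE; '=' treats '%' as a literal character

Fix: Replace '=' with LIKE so 't%' is treated as a pattern

Corrected query:
SELECT id, kind FROM transactions WHERE kind LIKE 't%'

Result:
id | kind    
---+---------
1  | transfer
5  | transfer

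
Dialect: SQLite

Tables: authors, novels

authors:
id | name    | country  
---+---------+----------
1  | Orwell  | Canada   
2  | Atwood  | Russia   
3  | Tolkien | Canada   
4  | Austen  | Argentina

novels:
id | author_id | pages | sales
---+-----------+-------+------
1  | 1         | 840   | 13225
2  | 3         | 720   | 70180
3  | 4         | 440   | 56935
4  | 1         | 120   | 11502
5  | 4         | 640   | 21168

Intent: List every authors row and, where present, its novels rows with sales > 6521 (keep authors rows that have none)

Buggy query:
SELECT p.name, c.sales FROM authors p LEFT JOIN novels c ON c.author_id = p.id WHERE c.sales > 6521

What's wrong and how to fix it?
Bug: A WHERE condition on the right-hand table after LEFT JOIN drops unmatched parents

Fix: Put 'c.sales > 6521' in the JOIN's ON clause instead of WHERE

Corrected query:
SELECT p.name, c.sales FROM authors p LEFT JOIN novels c ON c.author_id = p.id AND c.sales > 6521

Result:
name    | sales
--------+------
Orwell  | 11502
Orwell  | 13225
Atwood  | NULL 
Tolkien | 70180
Austen  | 21168
Austen  | 56935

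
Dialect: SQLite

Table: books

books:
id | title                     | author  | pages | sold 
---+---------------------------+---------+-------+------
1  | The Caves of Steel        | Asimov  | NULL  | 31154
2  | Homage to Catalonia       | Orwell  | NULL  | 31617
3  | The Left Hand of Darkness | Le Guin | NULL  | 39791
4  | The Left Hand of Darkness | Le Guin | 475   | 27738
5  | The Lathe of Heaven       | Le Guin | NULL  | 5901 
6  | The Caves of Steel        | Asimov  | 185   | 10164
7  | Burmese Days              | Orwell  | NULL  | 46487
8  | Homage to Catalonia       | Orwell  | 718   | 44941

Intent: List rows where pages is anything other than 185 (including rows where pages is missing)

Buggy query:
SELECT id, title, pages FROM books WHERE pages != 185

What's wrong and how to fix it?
Bug: Inequality against NULL is unknown, not true; rows with NULL are dropped

Fix: Add an explicit OR pages IS NULL to include the missing-value rows

Corrected query:
SELECT id, title, pages FROM books WHERE pages != 185 OR pages IS NULL

Result:
id | title                     | pages
---+---------------------------+------
1  | The Caves of Steel        | NULL 
2  | Homage to Catalonia       | NULL 
3  | The Left Hand of Darkness | NULL 
4  | The Left Hand of Darkness | 475  
5  | The Lathe of Heaven       | NULL 
7  | Burmese Days              | NULL 
8  | Homage to Catalonia       | 718  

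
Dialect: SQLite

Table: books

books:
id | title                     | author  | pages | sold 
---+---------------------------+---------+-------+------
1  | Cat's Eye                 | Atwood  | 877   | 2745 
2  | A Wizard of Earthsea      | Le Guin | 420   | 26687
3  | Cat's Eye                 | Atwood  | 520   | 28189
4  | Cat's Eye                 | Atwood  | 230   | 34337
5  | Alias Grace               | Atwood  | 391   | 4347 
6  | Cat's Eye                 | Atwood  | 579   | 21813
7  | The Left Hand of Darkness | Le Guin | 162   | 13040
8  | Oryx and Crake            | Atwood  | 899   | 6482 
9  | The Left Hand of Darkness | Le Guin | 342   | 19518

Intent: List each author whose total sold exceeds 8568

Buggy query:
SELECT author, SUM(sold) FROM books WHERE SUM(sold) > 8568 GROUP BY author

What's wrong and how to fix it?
Bug: SUM(sold) is an aggregate, but WHERE filters rows before aggregation

Fix: Use HAVING (which filters groups after aggregation) instead of WHERE

Corrected query:
SELECT author, SUM(sold) FROM books GROUP BY author HAVING SUM(sold) > 8568

Result:
author  | SUM(sold)
--------+----------
Atwood  | 97913    
Le Guin | 59245    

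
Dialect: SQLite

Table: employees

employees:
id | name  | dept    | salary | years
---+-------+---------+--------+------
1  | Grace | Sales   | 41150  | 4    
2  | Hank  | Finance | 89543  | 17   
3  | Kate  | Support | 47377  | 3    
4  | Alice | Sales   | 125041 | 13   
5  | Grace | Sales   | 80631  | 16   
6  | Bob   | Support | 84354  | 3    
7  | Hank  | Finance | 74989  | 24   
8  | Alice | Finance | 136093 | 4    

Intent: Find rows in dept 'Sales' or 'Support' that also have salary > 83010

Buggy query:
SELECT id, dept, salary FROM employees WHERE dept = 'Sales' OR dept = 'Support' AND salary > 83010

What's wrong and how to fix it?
Bug: AND binds tighter than OR, so this parses as dept = 'Sales' OR (dept = 'Support' AND salary > 83010)

Fix: Group the OR with parentheses (or use IN), then AND the threshold

Corrected query:
SELECT id, dept, salary FROM employees WHERE (dept = 'Sales' OR dept = 'Support') AND salary > 83010

Result:
id | dept    | salary
---+---------+-------
4  | Sales   | 125041
6  | Support | 84354 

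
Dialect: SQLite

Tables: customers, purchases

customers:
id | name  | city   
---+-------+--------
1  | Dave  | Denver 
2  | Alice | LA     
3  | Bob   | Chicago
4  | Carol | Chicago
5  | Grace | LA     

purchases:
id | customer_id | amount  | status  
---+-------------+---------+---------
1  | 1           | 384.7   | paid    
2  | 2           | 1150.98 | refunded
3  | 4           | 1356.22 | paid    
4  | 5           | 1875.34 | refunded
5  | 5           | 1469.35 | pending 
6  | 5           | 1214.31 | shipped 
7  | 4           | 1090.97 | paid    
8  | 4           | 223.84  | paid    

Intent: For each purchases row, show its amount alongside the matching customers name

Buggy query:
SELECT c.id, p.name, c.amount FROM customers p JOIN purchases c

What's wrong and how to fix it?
Bug: Missing join condition: each purchases row is matched to all customers rows instead of just its own

Fix: Specify the join condition linking the foreign key to the parent id

Corrected query:
SELECT c.id, p.name, c.amount FROM customers p JOIN purchases c ON c.customer_id = p.id

Result:
id | name  | amount 
---+-------+--------
1  | Dave  | 384.7  
2  | Alice | 1150.98
3  | Carol | 1356.22
4  | Grace | 1875.34
5  | Grace | 1469.35
6  | Grace | 1214.31
7  | Carol | 1090.97
8  | Carol | 223.84 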